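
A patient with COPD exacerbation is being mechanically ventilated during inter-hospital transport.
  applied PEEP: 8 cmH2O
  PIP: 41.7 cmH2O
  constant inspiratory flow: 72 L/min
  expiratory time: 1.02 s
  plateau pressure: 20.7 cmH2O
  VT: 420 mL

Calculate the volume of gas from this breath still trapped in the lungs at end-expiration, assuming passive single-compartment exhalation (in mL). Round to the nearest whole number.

72

Flow: 72 L/min ÷ 60 = 1.2 L/s.
R = (PIP − Pplat)/V̇ = (41.7 − 20.7) / 1.2 = 21.0/1.2 = 17.5 cmH2O·s/L.
C = Vt/(Pplat − PEEP) = 420.0 / (20.7 − 8) = 420.0/12.7 = 33.071 mL/cmH2O.
τ = R × C = 17.5 × 0.03307 L/cmH2O = 0.5787 s.
Fraction remaining = e^(−Te/τ) = e^(−1.02/0.5787) = 0.1716.
Trapped volume = 420.0 × 0.1716 = 72.072 mL.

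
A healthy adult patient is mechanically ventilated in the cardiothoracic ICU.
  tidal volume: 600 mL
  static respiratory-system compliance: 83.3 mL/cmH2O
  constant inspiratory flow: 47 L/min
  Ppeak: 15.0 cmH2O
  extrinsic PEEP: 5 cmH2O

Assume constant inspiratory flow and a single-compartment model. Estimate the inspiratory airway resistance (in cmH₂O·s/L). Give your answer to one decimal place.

Flow: 47 L/min ÷ 60 = 0.7833 L/s.
Equation of motion (constant flow): PIP = Vt/C + R·V̇ + PEEP.
R·V̇ = PIP − Vt/C − PEEP = 15.0 − 600/83.3 − 5 = 15.0 − 7.203 − 5 = 2.797 cmH2O.
R = 2.797 / 0.7833 = 3.571 cmH2O·s/L.

3.6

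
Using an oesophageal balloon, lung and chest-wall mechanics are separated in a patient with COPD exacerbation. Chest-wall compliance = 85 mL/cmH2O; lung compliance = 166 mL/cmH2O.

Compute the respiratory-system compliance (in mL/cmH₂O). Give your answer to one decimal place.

Lung and chest wall are elastances in series: 1/Crs = 1/CL + 1/Ccw.
1/Crs = 1/166 + 1/85 = 0.01779.
Crs = 56.211 mL/cmH2O.

56.2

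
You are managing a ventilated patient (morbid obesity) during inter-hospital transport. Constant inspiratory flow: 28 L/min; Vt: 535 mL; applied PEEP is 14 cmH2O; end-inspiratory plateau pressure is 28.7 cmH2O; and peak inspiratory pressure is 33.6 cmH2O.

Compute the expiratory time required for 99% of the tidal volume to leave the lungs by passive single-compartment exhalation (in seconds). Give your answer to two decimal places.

1.76

Flow: 28 L/min ÷ 60 = 0.4667 L/s.
R = (PIP − Pplat)/V̇ = (33.6 − 28.7) / 0.4667 = 4.9/0.4667 = 10.499 cmH2O·s/L.
C = Vt/(Pplat − PEEP) = 535.0 / (28.7 − 14) = 535.0/14.7 = 36.395 mL/cmH2O.
τ = R × C = 10.499 × 0.0364 L/cmH2O = 0.3822 s.
t = −τ·ln(1 − 0.99) = −0.3822·ln(0.01) = 1.76 s.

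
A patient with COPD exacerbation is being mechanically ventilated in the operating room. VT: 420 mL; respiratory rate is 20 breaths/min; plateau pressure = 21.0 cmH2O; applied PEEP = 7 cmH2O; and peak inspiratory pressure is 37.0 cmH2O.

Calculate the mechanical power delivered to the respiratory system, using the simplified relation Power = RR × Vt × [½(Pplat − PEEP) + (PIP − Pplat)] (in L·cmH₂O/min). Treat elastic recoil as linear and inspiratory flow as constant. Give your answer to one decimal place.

193.2

Per-breath work = Vt × [½(Pplat−PEEP) + (PIP−Pplat)] = 0.420 × [0.5×14.0 + 16.0] = 0.420 × 23.0 = 9.66 L·cmH2O.
Power = 20 × 9.66 = 193.2 L·cmH2O/min.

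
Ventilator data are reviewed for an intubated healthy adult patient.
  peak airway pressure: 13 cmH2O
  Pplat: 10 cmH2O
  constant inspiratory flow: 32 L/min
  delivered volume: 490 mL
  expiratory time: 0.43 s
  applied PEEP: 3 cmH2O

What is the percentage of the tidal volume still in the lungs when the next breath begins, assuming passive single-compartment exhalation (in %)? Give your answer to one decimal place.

Flow: 32 L/min ÷ 60 = 0.5333 L/s.
R = (PIP − Pplat)/V̇ = (13 − 10) / 0.5333 = 3.0/0.5333 = 5.625 cmH2O·s/L.
C = Vt/(Pplat − PEEP) = 490.0 / (10 − 3) = 490.0/7.0 = 70.0 mL/cmH2O.
τ = R × C = 5.625 × 0.07 L/cmH2O = 0.3938 s.
Fraction remaining at end-expiration = e^(−Te/τ) = e^(−0.43/0.3938) = 0.3356 → 33.56%.

33.6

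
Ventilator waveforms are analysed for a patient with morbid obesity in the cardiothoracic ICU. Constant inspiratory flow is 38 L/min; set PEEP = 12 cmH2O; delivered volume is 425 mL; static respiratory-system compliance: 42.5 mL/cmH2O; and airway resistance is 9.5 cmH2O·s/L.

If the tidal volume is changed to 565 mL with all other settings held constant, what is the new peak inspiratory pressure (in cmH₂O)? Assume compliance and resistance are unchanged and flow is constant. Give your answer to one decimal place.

Flow: 38 L/min ÷ 60 = 0.6333 L/s.
PIP = Vt/C + R·V̇ + PEEP (constant-flow equation of motion).
Only the elastic term changes: ΔPIP = ΔVt / C = (565 − 425) / 42.5 = 3.294 cmH2O.
Original PIP = 425/42.5 + 9.5×0.6333 + 12 = 28.016 cmH2O; new PIP = 28.016 + (3.294) = 31.31 cmH2O.

31.3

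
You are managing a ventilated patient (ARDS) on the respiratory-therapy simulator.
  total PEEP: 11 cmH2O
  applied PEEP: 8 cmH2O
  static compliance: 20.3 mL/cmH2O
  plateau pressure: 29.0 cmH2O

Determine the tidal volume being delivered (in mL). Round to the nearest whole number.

End-expiratory occlusion gives total PEEP = 11 cmH2O (intrinsic PEEP = 11 − 8 = 3). Use total PEEP for the elastic gradient.
Vt = Cstat × (Pplat − PEEPtotal) = 20.3 × (29.0 − 11) = 20.3 × 18.0 = 365.4 mL.

365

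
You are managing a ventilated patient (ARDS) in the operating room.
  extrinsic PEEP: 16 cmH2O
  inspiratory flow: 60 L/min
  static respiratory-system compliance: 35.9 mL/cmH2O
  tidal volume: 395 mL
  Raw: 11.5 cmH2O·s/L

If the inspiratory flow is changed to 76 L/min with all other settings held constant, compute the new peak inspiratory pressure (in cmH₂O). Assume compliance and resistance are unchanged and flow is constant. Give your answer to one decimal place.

Flow: 60 L/min ÷ 60 = 1 L/s.
New flow: 76 L/min ÷ 60 = 1.2667 L/s.
PIP = Vt/C + R·V̇ + PEEP (constant-flow equation of motion).
Only the resistive term changes: ΔPIP = R × ΔV̇ = 11.5 × (1.2667 − 1) = 11.5 × 0.2667 = 3.067 cmH2O.
Original PIP = 395/35.9 + 11.5×1 + 16 = 38.503 cmH2O; new PIP = 38.503 + (3.067) = 41.57 cmH2O.

41.6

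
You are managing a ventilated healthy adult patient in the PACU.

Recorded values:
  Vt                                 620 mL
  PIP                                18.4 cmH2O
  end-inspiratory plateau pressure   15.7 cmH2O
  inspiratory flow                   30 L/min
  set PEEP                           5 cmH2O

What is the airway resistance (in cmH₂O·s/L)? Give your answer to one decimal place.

Flow: 30 L/min ÷ 60 = 0.5 L/s.
Raw = (PIP − Pplat) / flow = (18.4 − 15.7) / 0.5 = 2.7 / 0.5 = 5.4 cmH2O·s/L.

5.4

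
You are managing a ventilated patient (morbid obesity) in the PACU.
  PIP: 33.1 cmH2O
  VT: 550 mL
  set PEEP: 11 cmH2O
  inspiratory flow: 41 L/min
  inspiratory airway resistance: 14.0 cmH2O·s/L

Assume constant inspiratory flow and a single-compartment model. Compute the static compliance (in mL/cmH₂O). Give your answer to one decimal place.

Flow: 41 L/min ÷ 60 = 0.6833 L/s.
Equation of motion (constant flow): PIP = Vt/C + R·V̇ + PEEP.
Vt/C = PIP − R·V̇ − PEEP = 33.1 − 14.0×0.6833 − 11 = 33.1 − 9.566 − 11 = 12.534 cmH2O.
C = Vt / 12.534 = 550 / 12.534 = 43.881 mL/cmH2O.

43.9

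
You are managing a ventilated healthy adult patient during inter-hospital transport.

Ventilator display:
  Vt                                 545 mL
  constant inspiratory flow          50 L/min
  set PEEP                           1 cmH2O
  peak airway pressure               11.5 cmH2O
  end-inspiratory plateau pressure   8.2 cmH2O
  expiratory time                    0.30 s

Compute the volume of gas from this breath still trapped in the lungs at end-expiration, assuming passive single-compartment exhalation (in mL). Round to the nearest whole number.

200

Flow: 50 L/min ÷ 60 = 0.8333 L/s.
R = (PIP − Pplat)/V̇ = (11.5 − 8.2) / 0.8333 = 3.3/0.8333 = 3.96 cmH2O·s/L.
C = Vt/(Pplat − PEEP) = 545.0 / (8.2 − 1) = 545.0/7.2 = 75.694 mL/cmH2O.
τ = R × C = 3.96 × 0.07569 L/cmH2O = 0.2997 s.
Fraction remaining = e^(−Te/τ) = e^(−0.30/0.2997) = 0.3675.
Trapped volume = 545.0 × 0.3675 = 200.29 mL.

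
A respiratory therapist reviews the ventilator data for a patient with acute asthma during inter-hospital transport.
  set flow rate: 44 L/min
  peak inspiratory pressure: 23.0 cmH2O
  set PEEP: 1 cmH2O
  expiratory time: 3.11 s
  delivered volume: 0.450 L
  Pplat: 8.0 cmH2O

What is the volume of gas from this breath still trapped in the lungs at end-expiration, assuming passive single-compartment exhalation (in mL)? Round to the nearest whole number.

Flow: 44 L/min ÷ 60 = 0.7333 L/s.
R = (PIP − Pplat)/V̇ = (23.0 − 8.0) / 0.7333 = 15.0/0.7333 = 20.455 cmH2O·s/L.
C = Vt/(Pplat − PEEP) = 450.0 / (8.0 − 1) = 450.0/7.0 = 64.286 mL/cmH2O.
τ = R × C = 20.455 × 0.06429 L/cmH2O = 1.315 s.
Fraction remaining = e^(−Te/τ) = e^(−3.11/1.315) = 0.09395.
Trapped volume = 450.0 × 0.09395 = 42.278 mL.

42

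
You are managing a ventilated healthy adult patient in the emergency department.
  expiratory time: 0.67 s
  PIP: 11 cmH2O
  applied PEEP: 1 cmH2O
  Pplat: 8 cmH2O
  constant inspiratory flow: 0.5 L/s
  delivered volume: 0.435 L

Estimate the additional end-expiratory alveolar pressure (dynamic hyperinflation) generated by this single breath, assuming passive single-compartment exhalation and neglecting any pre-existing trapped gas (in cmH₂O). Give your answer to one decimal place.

1.2

R = (PIP − Pplat)/V̇ = (11 − 8) / 0.5 = 3.0/0.5 = 6.0 cmH2O·s/L.
C = Vt/(Pplat − PEEP) = 435.0 / (8 − 1) = 435.0/7.0 = 62.143 mL/cmH2O.
τ = R × C = 6.0 × 0.06214 L/cmH2O = 0.3728 s.
Fraction remaining = e^(−Te/τ) = e^(−0.67/0.3728) = 0.1658; trapped volume = 435.0 × 0.1658 = 72.123 mL.
Additional alveolar pressure from trapping ≈ V_trapped / C = 72.123 / 62.143 = 1.161 cmH2O.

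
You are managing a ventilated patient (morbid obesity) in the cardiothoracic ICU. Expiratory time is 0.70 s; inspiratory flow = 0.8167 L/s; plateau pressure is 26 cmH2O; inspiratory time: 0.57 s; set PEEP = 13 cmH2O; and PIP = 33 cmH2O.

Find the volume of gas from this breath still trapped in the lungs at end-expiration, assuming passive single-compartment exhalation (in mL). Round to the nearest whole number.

Vt = flow × Ti = 0.8167 L/s × 0.57 s × 1000 mL/L = 465.52 mL.
R = (PIP − Pplat)/V̇ = (33 − 26) / 0.8167 = 7.0/0.8167 = 8.571 cmH2O·s/L.
C = Vt/(Pplat − PEEP) = 465.52 / (26 − 13) = 465.52/13.0 = 35.809 mL/cmH2O.
τ = R × C = 8.571 × 0.03581 L/cmH2O = 0.3069 s.
Fraction remaining = e^(−Te/τ) = e^(−0.70/0.3069) = 0.1022.
Trapped volume = 465.52 × 0.1022 = 47.576 mL.

48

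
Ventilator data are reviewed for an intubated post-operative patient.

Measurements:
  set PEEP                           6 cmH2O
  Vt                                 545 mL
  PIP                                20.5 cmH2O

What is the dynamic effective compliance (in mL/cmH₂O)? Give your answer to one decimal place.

37.6

Dynamic compliance = Vt / (PIP − PEEP) = 545 / (20.5 − 6) = 545 / 14.5 = 37.586 mL/cmH2O.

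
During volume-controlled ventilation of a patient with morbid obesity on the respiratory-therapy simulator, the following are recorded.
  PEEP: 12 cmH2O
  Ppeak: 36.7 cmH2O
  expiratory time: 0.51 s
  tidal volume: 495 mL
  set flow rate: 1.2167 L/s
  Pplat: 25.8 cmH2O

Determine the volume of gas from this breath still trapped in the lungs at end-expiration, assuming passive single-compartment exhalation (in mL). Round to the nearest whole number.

101

R = (PIP − Pplat)/V̇ = (36.7 − 25.8) / 1.2167 = 10.9/1.2167 = 8.959 cmH2O·s/L.
C = Vt/(Pplat − PEEP) = 495.0 / (25.8 − 12) = 495.0/13.8 = 35.87 mL/cmH2O.
τ = R × C = 8.959 × 0.03587 L/cmH2O = 0.3214 s.
Fraction remaining = e^(−Te/τ) = e^(−0.51/0.3214) = 0.2046.
Trapped volume = 495.0 × 0.2046 = 101.28 mL.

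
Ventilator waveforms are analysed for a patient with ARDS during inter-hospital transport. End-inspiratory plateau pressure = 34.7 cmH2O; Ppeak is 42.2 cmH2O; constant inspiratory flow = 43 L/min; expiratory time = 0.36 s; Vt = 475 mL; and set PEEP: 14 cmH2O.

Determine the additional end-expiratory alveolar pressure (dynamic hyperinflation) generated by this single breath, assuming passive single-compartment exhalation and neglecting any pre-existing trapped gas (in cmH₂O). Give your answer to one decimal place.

Flow: 43 L/min ÷ 60 = 0.7167 L/s.
R = (PIP − Pplat)/V̇ = (42.2 − 34.7) / 0.7167 = 7.5/0.7167 = 10.465 cmH2O·s/L.
C = Vt/(Pplat − PEEP) = 475.0 / (34.7 − 14) = 475.0/20.7 = 22.947 mL/cmH2O.
τ = R × C = 10.465 × 0.02295 L/cmH2O = 0.2402 s.
Fraction remaining = e^(−Te/τ) = e^(−0.36/0.2402) = 0.2234; trapped volume = 475.0 × 0.2234 = 106.12 mL.
Additional alveolar pressure from trapping ≈ V_trapped / C = 106.12 / 22.947 = 4.625 cmH2O.

4.6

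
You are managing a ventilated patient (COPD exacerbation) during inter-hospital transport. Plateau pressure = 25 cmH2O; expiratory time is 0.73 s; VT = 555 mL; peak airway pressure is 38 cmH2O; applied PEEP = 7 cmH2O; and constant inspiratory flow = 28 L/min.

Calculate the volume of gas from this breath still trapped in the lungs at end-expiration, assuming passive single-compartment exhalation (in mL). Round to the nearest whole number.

Flow: 28 L/min ÷ 60 = 0.4667 L/s.
R = (PIP − Pplat)/V̇ = (38 − 25) / 0.4667 = 13.0/0.4667 = 27.855 cmH2O·s/L.
C = Vt/(Pplat − PEEP) = 555.0 / (25 − 7) = 555.0/18.0 = 30.833 mL/cmH2O.
τ = R × C = 27.855 × 0.03083 L/cmH2O = 0.8588 s.
Fraction remaining = e^(−Te/τ) = e^(−0.73/0.8588) = 0.4274.
Trapped volume = 555.0 × 0.4274 = 237.21 mL.

237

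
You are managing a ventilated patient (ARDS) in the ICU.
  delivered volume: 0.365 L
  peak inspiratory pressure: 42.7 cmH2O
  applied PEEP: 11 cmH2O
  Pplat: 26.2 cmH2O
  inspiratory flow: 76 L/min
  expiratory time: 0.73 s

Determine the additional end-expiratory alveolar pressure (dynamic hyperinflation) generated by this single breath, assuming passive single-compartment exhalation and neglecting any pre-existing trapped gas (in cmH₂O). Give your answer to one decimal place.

Flow: 76 L/min ÷ 60 = 1.2667 L/s.
R = (PIP − Pplat)/V̇ = (42.7 − 26.2) / 1.2667 = 16.5/1.2667 = 13.026 cmH2O·s/L.
C = Vt/(Pplat − PEEP) = 365.0 / (26.2 − 11) = 365.0/15.2 = 24.013 mL/cmH2O.
τ = R × C = 13.026 × 0.02401 L/cmH2O = 0.3128 s.
Fraction remaining = e^(−Te/τ) = e^(−0.73/0.3128) = 0.09693; trapped volume = 365.0 × 0.09693 = 35.379 mL.
Additional alveolar pressure from trapping ≈ V_trapped / C = 35.379 / 24.013 = 1.473 cmH2O.

1.5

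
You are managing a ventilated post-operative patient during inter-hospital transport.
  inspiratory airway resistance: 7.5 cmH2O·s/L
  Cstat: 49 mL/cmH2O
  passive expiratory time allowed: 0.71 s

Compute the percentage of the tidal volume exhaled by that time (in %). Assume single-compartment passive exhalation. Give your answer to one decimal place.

τ = R × C = 7.5 × 49 mL/cmH2O = 7.5 × 0.049 L/cmH2O = 0.3675 s.
Passive exhalation: V(t)/V₀ = e^(−t/τ) = e^(−0.71/0.3675) = 0.1449.
Fraction exhaled = 1 − 0.1449 = 0.8551 → 85.51%.

85.5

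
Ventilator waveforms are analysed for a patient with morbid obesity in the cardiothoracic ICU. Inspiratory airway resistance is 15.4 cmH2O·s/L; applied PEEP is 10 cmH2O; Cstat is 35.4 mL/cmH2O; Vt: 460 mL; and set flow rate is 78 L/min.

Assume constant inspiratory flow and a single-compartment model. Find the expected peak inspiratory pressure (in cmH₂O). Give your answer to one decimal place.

43.0

Flow: 78 L/min ÷ 60 = 1.3 L/s.
Equation of motion (constant flow): PIP = Vt/C + R·V̇ + PEEP.
PIP = 460/35.4 + 15.4×1.3 + 10 = 12.994 + 20.02 + 10 = 43.014 cmH2O.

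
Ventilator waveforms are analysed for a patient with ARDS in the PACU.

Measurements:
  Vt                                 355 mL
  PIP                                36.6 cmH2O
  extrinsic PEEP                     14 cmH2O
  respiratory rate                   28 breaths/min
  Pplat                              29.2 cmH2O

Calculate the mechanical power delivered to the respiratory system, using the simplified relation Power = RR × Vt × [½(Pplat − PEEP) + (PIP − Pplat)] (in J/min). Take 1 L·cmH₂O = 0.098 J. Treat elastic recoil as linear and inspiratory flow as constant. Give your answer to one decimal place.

Per-breath work = Vt × [½(Pplat−PEEP) + (PIP−Pplat)] = 0.355 × [0.5×15.2 + 7.4] = 0.355 × 15.0 = 5.325 L·cmH2O.
Power = 28 × 5.325 = 149.1 L·cmH2O/min.
× 0.098 J/(L·cmH2O) → 14.612 J/min.

14.6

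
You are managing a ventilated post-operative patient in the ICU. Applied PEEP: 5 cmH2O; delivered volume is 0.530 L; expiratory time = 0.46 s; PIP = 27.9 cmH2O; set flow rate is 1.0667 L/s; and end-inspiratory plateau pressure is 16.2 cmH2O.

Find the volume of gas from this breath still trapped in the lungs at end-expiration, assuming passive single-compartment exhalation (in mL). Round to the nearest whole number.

218

R = (PIP − Pplat)/V̇ = (27.9 − 16.2) / 1.0667 = 11.7/1.0667 = 10.968 cmH2O·s/L.
C = Vt/(Pplat − PEEP) = 530.0 / (16.2 − 5) = 530.0/11.2 = 47.321 mL/cmH2O.
τ = R × C = 10.968 × 0.04732 L/cmH2O = 0.519 s.
Fraction remaining = e^(−Te/τ) = e^(−0.46/0.519) = 0.4122.
Trapped volume = 530.0 × 0.4122 = 218.47 mL.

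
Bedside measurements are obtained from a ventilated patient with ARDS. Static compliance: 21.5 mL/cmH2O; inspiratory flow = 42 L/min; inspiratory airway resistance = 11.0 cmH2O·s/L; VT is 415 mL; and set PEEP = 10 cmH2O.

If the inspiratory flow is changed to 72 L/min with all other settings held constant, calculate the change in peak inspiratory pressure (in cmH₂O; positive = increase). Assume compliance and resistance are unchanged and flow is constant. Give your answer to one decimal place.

Flow: 42 L/min ÷ 60 = 0.7 L/s.
New flow: 72 L/min ÷ 60 = 1.2 L/s.
PIP = Vt/C + R·V̇ + PEEP (constant-flow equation of motion).
Only the resistive term changes: ΔPIP = R × ΔV̇ = 11.0 × (1.2 − 0.7) = 11.0 × 0.5 = 5.5 cmH2O.

5.5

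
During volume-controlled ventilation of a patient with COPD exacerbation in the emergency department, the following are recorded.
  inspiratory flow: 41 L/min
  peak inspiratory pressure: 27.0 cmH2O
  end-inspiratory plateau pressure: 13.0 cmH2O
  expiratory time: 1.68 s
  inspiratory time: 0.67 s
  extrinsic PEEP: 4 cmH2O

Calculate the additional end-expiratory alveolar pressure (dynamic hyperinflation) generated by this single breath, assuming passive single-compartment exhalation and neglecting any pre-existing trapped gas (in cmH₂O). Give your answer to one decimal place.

Flow: 41 L/min ÷ 60 = 0.6833 L/s.
Vt = flow × Ti = 0.6833 L/s × 0.67 s × 1000 mL/L = 457.81 mL.
R = (PIP − Pplat)/V̇ = (27.0 − 13.0) / 0.6833 = 14.0/0.6833 = 20.489 cmH2O·s/L.
C = Vt/(Pplat − PEEP) = 457.81 / (13.0 − 4) = 457.81/9.0 = 50.868 mL/cmH2O.
τ = R × C = 20.489 × 0.05087 L/cmH2O = 1.042 s.
Fraction remaining = e^(−Te/τ) = e^(−1.68/1.042) = 0.1994; trapped volume = 457.81 × 0.1994 = 91.287 mL.
Additional alveolar pressure from trapping ≈ V_trapped / C = 91.287 / 50.868 = 1.795 cmH2O.

1.8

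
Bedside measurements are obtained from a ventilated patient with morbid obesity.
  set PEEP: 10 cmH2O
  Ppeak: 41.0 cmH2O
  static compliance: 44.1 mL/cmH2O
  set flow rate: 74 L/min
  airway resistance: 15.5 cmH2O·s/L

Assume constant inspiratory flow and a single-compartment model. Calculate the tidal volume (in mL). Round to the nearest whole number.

524

Flow: 74 L/min ÷ 60 = 1.2333 L/s.
Equation of motion (constant flow): PIP = Vt/C + R·V̇ + PEEP.
Vt/C = PIP − R·V̇ − PEEP = 41.0 − 19.116 − 10 = 11.884 cmH2O.
Vt = C × 11.884 = 44.1 × 11.884 = 524.08 mL.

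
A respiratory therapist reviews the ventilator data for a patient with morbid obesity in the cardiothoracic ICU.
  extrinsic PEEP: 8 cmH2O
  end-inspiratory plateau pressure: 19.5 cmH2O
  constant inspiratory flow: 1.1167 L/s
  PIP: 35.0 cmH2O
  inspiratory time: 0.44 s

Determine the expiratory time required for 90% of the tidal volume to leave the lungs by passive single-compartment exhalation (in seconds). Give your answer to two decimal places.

1.37

Vt = flow × Ti = 1.1167 L/s × 0.44 s × 1000 mL/L = 491.35 mL.
R = (PIP − Pplat)/V̇ = (35.0 − 19.5) / 1.1167 = 15.5/1.1167 = 13.88 cmH2O·s/L.
C = Vt/(Pplat − PEEP) = 491.35 / (19.5 − 8) = 491.35/11.5 = 42.726 mL/cmH2O.
τ = R × C = 13.88 × 0.04273 L/cmH2O = 0.5931 s.
t = −τ·ln(1 − 0.90) = −0.5931·ln(0.1) = 1.366 s.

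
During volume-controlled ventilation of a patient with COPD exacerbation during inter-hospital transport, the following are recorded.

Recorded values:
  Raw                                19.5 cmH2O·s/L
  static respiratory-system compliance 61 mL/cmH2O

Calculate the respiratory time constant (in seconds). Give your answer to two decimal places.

1.19

τ = R × C = 19.5 × 61 mL/cmH2O = 19.5 × 0.061 L/cmH2O = 1.19 s.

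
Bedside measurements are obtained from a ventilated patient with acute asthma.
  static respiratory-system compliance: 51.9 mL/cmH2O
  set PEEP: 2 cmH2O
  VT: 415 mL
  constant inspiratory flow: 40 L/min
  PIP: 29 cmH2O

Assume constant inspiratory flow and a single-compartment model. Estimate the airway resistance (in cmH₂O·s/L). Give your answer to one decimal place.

28.5

Flow: 40 L/min ÷ 60 = 0.6667 L/s.
Equation of motion (constant flow): PIP = Vt/C + R·V̇ + PEEP.
R·V̇ = PIP − Vt/C − PEEP = 29 − 415/51.9 − 2 = 29 − 7.996 − 2 = 19.004 cmH2O.
R = 19.004 / 0.6667 = 28.505 cmH2O·s/L.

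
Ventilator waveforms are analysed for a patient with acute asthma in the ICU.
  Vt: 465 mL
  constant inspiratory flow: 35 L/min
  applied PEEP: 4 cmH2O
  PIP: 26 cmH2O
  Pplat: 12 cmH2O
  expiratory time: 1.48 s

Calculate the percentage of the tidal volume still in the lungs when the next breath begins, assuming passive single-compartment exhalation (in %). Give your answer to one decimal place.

34.6

Flow: 35 L/min ÷ 60 = 0.5833 L/s.
R = (PIP − Pplat)/V̇ = (26 − 12) / 0.5833 = 14.0/0.5833 = 24.001 cmH2O·s/L.
C = Vt/(Pplat − PEEP) = 465.0 / (12 − 4) = 465.0/8.0 = 58.125 mL/cmH2O.
τ = R × C = 24.001 × 0.05813 L/cmH2O = 1.395 s.
Fraction remaining at end-expiration = e^(−Te/τ) = e^(−1.48/1.395) = 0.3461 → 34.61%.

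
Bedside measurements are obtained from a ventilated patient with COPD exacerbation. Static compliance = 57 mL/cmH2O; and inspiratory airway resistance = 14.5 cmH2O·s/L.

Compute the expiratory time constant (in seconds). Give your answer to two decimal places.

τ = R × C = 14.5 × 57 mL/cmH2O = 14.5 × 0.057 L/cmH2O = 0.8265 s.

0.83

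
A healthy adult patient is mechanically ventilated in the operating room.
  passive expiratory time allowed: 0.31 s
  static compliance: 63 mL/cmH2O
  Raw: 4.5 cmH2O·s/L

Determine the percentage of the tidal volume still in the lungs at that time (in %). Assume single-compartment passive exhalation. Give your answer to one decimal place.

33.5

τ = R × C = 4.5 × 63 mL/cmH2O = 4.5 × 0.063 L/cmH2O = 0.2835 s.
Passive exhalation: V(t)/V₀ = e^(−t/τ) = e^(−0.31/0.2835) = 0.3351.
Fraction remaining = 0.3351 → 33.51%.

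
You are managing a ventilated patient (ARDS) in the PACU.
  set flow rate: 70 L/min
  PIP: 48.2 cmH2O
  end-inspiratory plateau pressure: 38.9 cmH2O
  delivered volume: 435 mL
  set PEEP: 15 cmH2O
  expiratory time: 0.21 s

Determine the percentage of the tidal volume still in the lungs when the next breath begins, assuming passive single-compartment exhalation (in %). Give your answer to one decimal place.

Flow: 70 L/min ÷ 60 = 1.1667 L/s.
R = (PIP − Pplat)/V̇ = (48.2 − 38.9) / 1.1667 = 9.3/1.1667 = 7.971 cmH2O·s/L.
C = Vt/(Pplat − PEEP) = 435.0 / (38.9 − 15) = 435.0/23.9 = 18.201 mL/cmH2O.
τ = R × C = 7.971 × 0.0182 L/cmH2O = 0.1451 s.
Fraction remaining at end-expiration = e^(−Te/τ) = e^(−0.21/0.1451) = 0.2352 → 23.52%.

23.5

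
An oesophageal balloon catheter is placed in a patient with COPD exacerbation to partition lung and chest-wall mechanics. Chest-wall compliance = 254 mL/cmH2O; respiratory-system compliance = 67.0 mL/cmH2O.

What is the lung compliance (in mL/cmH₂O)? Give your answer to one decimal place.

91.0

1/CL = 1/Crs − 1/Ccw.
1/CL = 1/67.0 − 1/254 = 0.01099.
CL = 90.992 mL/cmH2O.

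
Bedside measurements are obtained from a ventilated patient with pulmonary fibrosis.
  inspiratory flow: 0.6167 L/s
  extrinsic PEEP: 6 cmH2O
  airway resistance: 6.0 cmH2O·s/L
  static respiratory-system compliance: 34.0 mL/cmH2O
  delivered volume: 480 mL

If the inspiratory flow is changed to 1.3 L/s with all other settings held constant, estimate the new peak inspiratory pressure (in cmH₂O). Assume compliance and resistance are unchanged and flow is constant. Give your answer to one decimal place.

27.9

PIP = Vt/C + R·V̇ + PEEP (constant-flow equation of motion).
Only the resistive term changes: ΔPIP = R × ΔV̇ = 6.0 × (1.3 − 0.6167) = 6.0 × 0.6833 = 4.1 cmH2O.
Original PIP = 480/34.0 + 6.0×0.6167 + 6 = 23.818 cmH2O; new PIP = 23.818 + (4.1) = 27.918 cmH2O.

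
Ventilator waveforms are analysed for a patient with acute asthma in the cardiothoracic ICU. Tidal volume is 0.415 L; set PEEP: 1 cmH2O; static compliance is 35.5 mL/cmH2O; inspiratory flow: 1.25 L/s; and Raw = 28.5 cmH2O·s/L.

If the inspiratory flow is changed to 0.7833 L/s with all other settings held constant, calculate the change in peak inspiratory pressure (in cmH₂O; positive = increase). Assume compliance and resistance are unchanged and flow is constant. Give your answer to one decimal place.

PIP = Vt/C + R·V̇ + PEEP (constant-flow equation of motion).
Only the resistive term changes: ΔPIP = R × ΔV̇ = 28.5 × (0.7833 − 1.25) = 28.5 × -0.4667 = -13.301 cmH2O.

-13.3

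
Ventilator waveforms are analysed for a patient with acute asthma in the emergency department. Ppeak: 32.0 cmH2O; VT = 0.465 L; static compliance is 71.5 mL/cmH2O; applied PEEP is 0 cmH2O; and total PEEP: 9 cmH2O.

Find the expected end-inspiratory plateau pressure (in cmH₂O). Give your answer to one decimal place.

15.5

End-expiratory occlusion gives total PEEP = 9 cmH2O (intrinsic PEEP = 9 − 0 = 9). Use total PEEP for the elastic gradient.
Pplat = PEEPtotal + Vt / Cstat = 9 + 465 / 71.5 = 9 + 6.503 = 15.503 cmH2O.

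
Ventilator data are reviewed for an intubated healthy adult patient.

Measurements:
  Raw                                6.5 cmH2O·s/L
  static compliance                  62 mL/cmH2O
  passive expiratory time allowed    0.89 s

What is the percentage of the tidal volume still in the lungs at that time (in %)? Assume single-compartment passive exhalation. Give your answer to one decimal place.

11.0

τ = R × C = 6.5 × 62 mL/cmH2O = 6.5 × 0.062 L/cmH2O = 0.403 s.
Passive exhalation: V(t)/V₀ = e^(−t/τ) = e^(−0.89/0.403) = 0.1099.
Fraction remaining = 0.1099 → 10.99%.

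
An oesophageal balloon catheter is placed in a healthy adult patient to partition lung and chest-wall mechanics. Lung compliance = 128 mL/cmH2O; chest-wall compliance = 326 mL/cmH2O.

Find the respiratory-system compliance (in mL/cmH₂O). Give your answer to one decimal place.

91.9

Lung and chest wall are elastances in series: 1/Crs = 1/CL + 1/Ccw.
1/Crs = 1/128 + 1/326 = 0.01088.
Crs = 91.912 mL/cmH2O.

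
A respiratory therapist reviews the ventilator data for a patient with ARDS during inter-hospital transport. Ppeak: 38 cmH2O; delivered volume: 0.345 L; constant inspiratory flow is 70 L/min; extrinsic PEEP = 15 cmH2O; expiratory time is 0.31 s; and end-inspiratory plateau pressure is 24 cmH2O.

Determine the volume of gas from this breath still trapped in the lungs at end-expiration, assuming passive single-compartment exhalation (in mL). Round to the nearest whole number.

176

Flow: 70 L/min ÷ 60 = 1.1667 L/s.
R = (PIP − Pplat)/V̇ = (38 − 24) / 1.1667 = 14.0/1.1667 = 12.0 cmH2O·s/L.
C = Vt/(Pplat − PEEP) = 345.0 / (24 − 15) = 345.0/9.0 = 38.333 mL/cmH2O.
τ = R × C = 12.0 × 0.03833 L/cmH2O = 0.46 s.
Fraction remaining = e^(−Te/τ) = e^(−0.31/0.46) = 0.5097.
Trapped volume = 345.0 × 0.5097 = 175.85 mL.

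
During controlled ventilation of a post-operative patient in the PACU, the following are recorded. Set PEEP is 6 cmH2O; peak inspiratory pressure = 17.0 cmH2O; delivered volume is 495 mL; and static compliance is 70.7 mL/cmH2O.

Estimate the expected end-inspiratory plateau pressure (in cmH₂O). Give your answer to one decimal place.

13.0

Pplat = PEEP + Vt / Cstat = 6 + 495 / 70.7 = 6 + 7.001 = 13.001 cmH2O.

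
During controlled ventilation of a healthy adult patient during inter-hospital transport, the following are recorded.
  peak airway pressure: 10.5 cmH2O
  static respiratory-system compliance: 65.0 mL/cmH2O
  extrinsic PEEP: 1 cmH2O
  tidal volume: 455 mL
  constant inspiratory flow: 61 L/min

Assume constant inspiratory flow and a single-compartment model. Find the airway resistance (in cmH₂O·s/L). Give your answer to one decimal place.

2.5

Flow: 61 L/min ÷ 60 = 1.0167 L/s.
Equation of motion (constant flow): PIP = Vt/C + R·V̇ + PEEP.
R·V̇ = PIP − Vt/C − PEEP = 10.5 − 455/65.0 − 1 = 10.5 − 7.0 − 1 = 2.5 cmH2O.
R = 2.5 / 1.0167 = 2.459 cmH2O·s/L.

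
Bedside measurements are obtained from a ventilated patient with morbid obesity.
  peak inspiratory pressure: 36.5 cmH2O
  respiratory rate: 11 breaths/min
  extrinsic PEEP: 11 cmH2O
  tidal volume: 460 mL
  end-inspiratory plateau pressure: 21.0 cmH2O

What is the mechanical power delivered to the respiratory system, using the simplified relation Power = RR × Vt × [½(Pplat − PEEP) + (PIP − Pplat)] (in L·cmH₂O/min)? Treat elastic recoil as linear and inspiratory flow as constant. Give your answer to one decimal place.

103.7

Per-breath work = Vt × [½(Pplat−PEEP) + (PIP−Pplat)] = 0.460 × [0.5×10.0 + 15.5] = 0.460 × 20.5 = 9.43 L·cmH2O.
Power = 11 × 9.43 = 103.73 L·cmH2O/min.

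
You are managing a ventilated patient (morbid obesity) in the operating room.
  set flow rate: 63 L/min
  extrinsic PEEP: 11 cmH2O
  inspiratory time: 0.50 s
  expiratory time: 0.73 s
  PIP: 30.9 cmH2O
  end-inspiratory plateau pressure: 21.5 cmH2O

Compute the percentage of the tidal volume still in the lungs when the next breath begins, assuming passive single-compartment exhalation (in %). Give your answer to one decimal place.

19.6

Flow: 63 L/min ÷ 60 = 1.05 L/s.
Vt = flow × Ti = 1.05 L/s × 0.50 s × 1000 mL/L = 525.0 mL.
R = (PIP − Pplat)/V̇ = (30.9 − 21.5) / 1.05 = 9.4/1.05 = 8.952 cmH2O·s/L.
C = Vt/(Pplat − PEEP) = 525.0 / (21.5 − 11) = 525.0/10.5 = 50.0 mL/cmH2O.
τ = R × C = 8.952 × 0.05 L/cmH2O = 0.4476 s.
Fraction remaining at end-expiration = e^(−Te/τ) = e^(−0.73/0.4476) = 0.1957 → 19.57%.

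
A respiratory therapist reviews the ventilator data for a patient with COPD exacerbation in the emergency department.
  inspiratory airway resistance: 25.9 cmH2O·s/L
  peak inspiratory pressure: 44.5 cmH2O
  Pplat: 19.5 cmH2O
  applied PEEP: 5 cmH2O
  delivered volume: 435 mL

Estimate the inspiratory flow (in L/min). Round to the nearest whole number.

58

flow = (PIP − Pplat) / Raw = (44.5 − 19.5) / 25.9 = 0.9653 L/s × 60 = 57.918 L/min.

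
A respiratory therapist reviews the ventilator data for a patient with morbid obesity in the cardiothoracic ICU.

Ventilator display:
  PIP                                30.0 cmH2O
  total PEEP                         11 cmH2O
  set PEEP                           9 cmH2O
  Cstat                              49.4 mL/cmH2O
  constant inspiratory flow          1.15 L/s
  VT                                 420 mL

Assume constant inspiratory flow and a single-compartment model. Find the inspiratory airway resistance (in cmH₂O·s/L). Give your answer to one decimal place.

Total PEEP = 11 cmH2O (set 9 + intrinsic 2); this is the baseline alveolar pressure.
Equation of motion (constant flow): PIP = Vt/C + R·V̇ + PEEP.
R·V̇ = PIP − Vt/C − PEEP = 30.0 − 420/49.4 − 11 = 30.0 − 8.502 − 11 = 10.498 cmH2O.
R = 10.498 / 1.15 = 9.129 cmH2O·s/L.

9.1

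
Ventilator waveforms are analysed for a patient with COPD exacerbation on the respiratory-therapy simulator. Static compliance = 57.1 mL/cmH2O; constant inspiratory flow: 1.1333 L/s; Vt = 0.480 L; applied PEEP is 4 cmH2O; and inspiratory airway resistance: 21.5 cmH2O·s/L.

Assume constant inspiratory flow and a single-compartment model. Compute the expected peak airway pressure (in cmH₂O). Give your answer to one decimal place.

36.8

Equation of motion (constant flow): PIP = Vt/C + R·V̇ + PEEP.
PIP = 480/57.1 + 21.5×1.1333 + 4 = 8.406 + 24.366 + 4 = 36.772 cmH2O.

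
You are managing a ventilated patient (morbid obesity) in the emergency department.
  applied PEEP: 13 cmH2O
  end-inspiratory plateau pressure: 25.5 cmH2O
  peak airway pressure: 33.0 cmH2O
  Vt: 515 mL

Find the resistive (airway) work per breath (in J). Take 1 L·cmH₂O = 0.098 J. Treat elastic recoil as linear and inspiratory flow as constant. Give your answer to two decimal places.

With constant inspiratory flow the resistive pressure is constant at PIP − Pplat = 33.0 − 25.5 = 7.5 cmH2O, so resistive work = 7.5 × 0.515 = 3.863 L·cmH2O.
× 0.098 J/(L·cmH2O) → 0.3786 J.

0.38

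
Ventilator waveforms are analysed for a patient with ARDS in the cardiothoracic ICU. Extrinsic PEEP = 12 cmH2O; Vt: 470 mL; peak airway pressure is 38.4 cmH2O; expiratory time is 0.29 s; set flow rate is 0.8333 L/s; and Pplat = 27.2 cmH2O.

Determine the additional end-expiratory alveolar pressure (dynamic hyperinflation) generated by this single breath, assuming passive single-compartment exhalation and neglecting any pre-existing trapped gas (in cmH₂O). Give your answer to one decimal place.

R = (PIP − Pplat)/V̇ = (38.4 − 27.2) / 0.8333 = 11.2/0.8333 = 13.441 cmH2O·s/L.
C = Vt/(Pplat − PEEP) = 470.0 / (27.2 − 12) = 470.0/15.2 = 30.921 mL/cmH2O.
τ = R × C = 13.441 × 0.03092 L/cmH2O = 0.4156 s.
Fraction remaining = e^(−Te/τ) = e^(−0.29/0.4156) = 0.4977; trapped volume = 470.0 × 0.4977 = 233.92 mL.
Additional alveolar pressure from trapping ≈ V_trapped / C = 233.92 / 30.921 = 7.565 cmH2O.

7.6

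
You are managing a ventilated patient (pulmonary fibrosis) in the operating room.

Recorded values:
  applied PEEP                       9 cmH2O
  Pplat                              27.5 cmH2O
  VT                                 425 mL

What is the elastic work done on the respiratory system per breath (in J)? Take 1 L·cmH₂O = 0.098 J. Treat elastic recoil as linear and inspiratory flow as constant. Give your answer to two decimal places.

Elastic work ≈ ½ × (Pplat − PEEP) × Vt = 0.5 × (27.5 − 9) × 0.425 L = 0.5 × 18.5 × 0.425 = 3.931 L·cmH2O.
× 0.098 J/(L·cmH2O) → 0.3852 J.

0.39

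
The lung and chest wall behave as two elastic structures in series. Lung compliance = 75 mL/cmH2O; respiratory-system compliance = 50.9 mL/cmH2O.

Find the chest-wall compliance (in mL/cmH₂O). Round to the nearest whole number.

1/Ccw = 1/Crs − 1/CL.
1/Ccw = 1/50.9 − 1/75 = 0.006313.
Ccw = 158.4 mL/cmH2O.

158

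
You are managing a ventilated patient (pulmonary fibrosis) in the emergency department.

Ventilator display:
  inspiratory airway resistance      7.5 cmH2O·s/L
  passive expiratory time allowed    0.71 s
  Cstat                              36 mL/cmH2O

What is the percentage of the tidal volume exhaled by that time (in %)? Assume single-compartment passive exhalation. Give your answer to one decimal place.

92.8

τ = R × C = 7.5 × 36 mL/cmH2O = 7.5 × 0.036 L/cmH2O = 0.27 s.
Passive exhalation: V(t)/V₀ = e^(−t/τ) = e^(−0.71/0.27) = 0.07211.
Fraction exhaled = 1 − 0.07211 = 0.9279 → 92.79%.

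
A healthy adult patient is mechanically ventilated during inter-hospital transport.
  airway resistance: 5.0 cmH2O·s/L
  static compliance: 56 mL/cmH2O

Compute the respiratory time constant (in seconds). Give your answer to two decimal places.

τ = R × C = 5.0 × 56 mL/cmH2O = 5.0 × 0.056 L/cmH2O = 0.28 s.

0.28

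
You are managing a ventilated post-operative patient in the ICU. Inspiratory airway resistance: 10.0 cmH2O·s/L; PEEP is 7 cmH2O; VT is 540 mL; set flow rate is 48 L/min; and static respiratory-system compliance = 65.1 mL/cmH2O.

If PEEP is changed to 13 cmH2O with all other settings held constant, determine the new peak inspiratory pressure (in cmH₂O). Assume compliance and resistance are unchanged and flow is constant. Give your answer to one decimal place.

29.3

Flow: 48 L/min ÷ 60 = 0.8 L/s.
PIP = Vt/C + R·V̇ + PEEP (constant-flow equation of motion).
Only the baseline term changes: ΔPIP = ΔPEEP = 13 − 7 = 6.0 cmH2O.
Original PIP = 540/65.1 + 10.0×0.8 + 7 = 23.295 cmH2O; new PIP = 23.295 + (6.0) = 29.295 cmH2O.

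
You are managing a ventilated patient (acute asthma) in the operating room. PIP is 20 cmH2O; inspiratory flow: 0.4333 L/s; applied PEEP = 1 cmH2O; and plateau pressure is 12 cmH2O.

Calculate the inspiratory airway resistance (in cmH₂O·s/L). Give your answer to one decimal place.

Raw = (PIP − Pplat) / flow = (20 − 12) / 0.4333 = 8.0 / 0.4333 = 18.463 cmH2O·s/L.

18.5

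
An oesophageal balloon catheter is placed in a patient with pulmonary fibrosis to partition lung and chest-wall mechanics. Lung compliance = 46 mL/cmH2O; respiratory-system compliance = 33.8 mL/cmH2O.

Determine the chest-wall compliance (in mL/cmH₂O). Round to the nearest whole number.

1/Ccw = 1/Crs − 1/CL.
1/Ccw = 1/33.8 − 1/46 = 0.007847.
Ccw = 127.44 mL/cmH2O.

127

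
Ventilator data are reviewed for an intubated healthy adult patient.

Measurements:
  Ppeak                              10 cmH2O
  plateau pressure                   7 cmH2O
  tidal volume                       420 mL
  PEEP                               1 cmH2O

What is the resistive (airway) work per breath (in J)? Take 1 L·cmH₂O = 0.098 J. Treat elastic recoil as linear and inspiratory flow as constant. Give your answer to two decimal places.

0.12

With constant inspiratory flow the resistive pressure is constant at PIP − Pplat = 10 − 7 = 3.0 cmH2O, so resistive work = 3.0 × 0.420 = 1.26 L·cmH2O.
× 0.098 J/(L·cmH2O) → 0.1235 J.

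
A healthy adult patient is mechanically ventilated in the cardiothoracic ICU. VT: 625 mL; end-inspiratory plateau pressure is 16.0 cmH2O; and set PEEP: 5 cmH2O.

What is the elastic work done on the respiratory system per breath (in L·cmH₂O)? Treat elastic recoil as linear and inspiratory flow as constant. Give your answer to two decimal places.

Elastic work ≈ ½ × (Pplat − PEEP) × Vt = 0.5 × (16.0 − 5) × 0.625 L = 0.5 × 11.0 × 0.625 = 3.438 L·cmH2O.

3.44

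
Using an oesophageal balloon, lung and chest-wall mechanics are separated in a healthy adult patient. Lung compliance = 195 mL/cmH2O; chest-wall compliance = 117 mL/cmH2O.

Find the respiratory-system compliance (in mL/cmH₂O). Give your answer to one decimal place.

73.1

Lung and chest wall are elastances in series: 1/Crs = 1/CL + 1/Ccw.
1/Crs = 1/195 + 1/117 = 0.01368.
Crs = 73.099 mL/cmH2O.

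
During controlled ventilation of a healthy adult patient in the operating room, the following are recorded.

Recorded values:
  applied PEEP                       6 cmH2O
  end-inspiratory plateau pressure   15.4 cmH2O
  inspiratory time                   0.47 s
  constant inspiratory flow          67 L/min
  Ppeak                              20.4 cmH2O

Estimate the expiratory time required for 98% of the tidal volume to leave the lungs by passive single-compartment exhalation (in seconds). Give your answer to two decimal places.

0.98

Flow: 67 L/min ÷ 60 = 1.1167 L/s.
Vt = flow × Ti = 1.1167 L/s × 0.47 s × 1000 mL/L = 524.85 mL.
R = (PIP − Pplat)/V̇ = (20.4 − 15.4) / 1.1167 = 5.0/1.1167 = 4.477 cmH2O·s/L.
C = Vt/(Pplat − PEEP) = 524.85 / (15.4 − 6) = 524.85/9.4 = 55.835 mL/cmH2O.
τ = R × C = 4.477 × 0.05584 L/cmH2O = 0.25 s.
t = −τ·ln(1 − 0.98) = −0.25·ln(0.02) = 0.978 s.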